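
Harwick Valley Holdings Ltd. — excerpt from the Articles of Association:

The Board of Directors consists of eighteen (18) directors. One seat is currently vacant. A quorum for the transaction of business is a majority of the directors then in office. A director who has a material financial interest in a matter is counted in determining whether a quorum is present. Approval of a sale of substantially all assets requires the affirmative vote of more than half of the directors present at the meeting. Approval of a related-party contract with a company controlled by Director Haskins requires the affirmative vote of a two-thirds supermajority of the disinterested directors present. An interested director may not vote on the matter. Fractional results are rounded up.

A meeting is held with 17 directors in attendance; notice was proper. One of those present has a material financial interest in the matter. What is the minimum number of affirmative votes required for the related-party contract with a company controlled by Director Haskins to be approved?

The related-party contract with a company controlled by Director Haskins requires two-thirds of the disinterested directors present (17 − 1 = 16).
2/3 of 16 = 10.67, rounded up to 11.

11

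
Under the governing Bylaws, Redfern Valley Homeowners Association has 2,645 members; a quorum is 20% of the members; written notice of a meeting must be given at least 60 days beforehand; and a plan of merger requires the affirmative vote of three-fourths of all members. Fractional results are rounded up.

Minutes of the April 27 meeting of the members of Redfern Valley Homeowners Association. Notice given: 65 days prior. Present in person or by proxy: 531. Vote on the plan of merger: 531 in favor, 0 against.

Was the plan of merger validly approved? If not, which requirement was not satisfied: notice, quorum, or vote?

Invalid — vote requirement not satisfied.

Notice: 65 days given; 60 required. Satisfied.
Quorum: 20% of 2,645 = 529; 531 present. Satisfied.
Vote: requires three-fourths of all members (2,645); 3/4 of 2645 = 1983.75, rounded up to 1984, so 1,984 needed; 531 in favor. Not satisfied.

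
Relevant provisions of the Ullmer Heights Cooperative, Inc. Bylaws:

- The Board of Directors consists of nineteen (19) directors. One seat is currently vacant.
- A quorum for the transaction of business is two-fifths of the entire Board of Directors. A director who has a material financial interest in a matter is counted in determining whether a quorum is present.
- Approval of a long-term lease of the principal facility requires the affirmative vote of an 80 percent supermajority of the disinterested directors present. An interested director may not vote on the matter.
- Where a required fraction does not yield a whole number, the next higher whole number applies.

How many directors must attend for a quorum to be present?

8

2/5 of 19 = 7.60, rounded up to 8.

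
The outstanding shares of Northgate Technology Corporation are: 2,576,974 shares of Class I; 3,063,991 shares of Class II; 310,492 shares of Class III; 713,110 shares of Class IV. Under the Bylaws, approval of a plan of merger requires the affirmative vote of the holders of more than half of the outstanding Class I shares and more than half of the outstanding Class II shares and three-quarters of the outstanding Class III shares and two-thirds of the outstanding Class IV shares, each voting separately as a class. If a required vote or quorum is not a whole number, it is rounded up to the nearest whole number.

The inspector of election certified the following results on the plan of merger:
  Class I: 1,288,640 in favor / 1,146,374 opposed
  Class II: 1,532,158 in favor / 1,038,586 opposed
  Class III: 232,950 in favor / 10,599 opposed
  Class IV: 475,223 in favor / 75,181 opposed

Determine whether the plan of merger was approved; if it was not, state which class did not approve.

Class I: a majority of 2576974 is 1288488; 1,288,488 required, 1,288,640 in favor — approved.
Class II: a majority of 3063991 is 1531996; 1,531,996 required, 1,532,158 in favor — approved.
Class III: 3/4 of 310492 = 232869; 232,869 required, 232,950 in favor — approved.
Class IV: 2/3 of 713110 = 475406.67, rounded up to 475407; 475,407 required, 475,223 in favor — not approved.

Not approved — the Class IV shares did not give the required vote.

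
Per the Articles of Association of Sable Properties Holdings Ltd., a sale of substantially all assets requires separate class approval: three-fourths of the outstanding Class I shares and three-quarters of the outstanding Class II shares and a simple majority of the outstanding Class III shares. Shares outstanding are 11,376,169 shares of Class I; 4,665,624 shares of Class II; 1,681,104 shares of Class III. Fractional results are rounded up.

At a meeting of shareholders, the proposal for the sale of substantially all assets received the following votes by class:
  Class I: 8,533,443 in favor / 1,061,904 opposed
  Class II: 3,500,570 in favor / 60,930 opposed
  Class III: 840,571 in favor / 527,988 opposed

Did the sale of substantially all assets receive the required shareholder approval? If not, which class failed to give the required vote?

Class I: 3/4 of 11376169 = 8532126.75, rounded up to 8532127; 8,532,127 required, 8,533,443 in favor — approved.
Class II: 3/4 of 4665624 = 3499218; 3,499,218 required, 3,500,570 in favor — approved.
Class III: a majority of 1681104 is 840553; 840,553 required, 840,571 in favor — approved.

Approved — every class gave the required vote.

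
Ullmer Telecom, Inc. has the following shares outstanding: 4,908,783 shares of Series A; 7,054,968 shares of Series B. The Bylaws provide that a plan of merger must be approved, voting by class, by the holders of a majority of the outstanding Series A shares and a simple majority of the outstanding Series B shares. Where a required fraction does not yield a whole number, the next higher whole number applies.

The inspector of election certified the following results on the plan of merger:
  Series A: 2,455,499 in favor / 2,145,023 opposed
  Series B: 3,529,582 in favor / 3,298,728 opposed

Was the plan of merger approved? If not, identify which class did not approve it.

Series A: a majority of 4908783 is 2454392; 2,454,392 required, 2,455,499 in favor — approved.
Series B: a majority of 7054968 is 3527485; 3,527,485 required, 3,529,582 in favor — approved.

Approved — every class gave the required vote.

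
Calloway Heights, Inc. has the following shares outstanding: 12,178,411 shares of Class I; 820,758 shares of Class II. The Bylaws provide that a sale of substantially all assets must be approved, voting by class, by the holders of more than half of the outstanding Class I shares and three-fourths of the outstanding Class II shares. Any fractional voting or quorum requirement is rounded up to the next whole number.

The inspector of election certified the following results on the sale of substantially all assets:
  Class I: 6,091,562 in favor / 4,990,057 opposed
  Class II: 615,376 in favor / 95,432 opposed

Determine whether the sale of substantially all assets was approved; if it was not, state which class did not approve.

Class I: a majority of 12178411 is 6089206; 6,089,206 required, 6,091,562 in favor — approved.
Class II: 3/4 of 820758 = 615568.50, rounded up to 615569; 615,569 required, 615,376 in favor — not approved.

Not approved — the Class II shares did not give the required vote.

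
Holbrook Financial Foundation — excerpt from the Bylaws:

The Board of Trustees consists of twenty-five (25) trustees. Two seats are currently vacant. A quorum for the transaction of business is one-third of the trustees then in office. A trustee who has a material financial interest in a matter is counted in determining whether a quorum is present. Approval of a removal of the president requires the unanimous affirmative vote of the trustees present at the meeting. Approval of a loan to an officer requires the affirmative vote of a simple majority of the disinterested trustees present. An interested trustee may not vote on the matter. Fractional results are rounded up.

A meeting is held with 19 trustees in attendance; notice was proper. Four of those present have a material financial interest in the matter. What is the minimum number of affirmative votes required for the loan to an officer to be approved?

8

The loan to an officer requires a majority of the disinterested trustees present (19 − 4 = 15).
A majority of 15 is 8.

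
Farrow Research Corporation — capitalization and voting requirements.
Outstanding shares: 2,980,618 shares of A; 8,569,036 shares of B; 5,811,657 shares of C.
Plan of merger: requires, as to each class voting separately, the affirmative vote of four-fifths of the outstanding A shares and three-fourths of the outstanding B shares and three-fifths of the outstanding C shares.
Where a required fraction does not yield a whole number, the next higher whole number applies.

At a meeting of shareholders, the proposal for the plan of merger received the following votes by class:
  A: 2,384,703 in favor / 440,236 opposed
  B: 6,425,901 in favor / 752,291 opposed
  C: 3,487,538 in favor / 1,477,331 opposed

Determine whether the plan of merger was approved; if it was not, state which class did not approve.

Not approved — the B shares did not give the required vote.

A: 4/5 of 2980618 = 2384494.40, rounded up to 2384495; 2,384,495 required, 2,384,703 in favor — approved.
B: 3/4 of 8569036 = 6426777; 6,426,777 required, 6,425,901 in favor — not approved.
C: 3/5 of 5811657 = 3486994.20, rounded up to 3486995; 3,486,995 required, 3,487,538 in favor — approved.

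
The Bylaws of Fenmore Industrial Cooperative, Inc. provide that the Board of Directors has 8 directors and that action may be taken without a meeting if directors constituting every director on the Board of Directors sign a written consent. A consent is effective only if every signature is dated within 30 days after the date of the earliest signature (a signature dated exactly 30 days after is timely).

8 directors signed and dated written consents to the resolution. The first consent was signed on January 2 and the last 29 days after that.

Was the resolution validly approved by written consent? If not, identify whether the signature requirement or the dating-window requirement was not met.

Signatures required: the unanimous vote of 8 — unanimous means all 8, so 8 needed; 8 signed. Sufficient.
Dating window: the latest signature is 29 days after the earliest; the limit is 30 days. Within the window.

Effective — both the signature and dating-window requirements are satisfied.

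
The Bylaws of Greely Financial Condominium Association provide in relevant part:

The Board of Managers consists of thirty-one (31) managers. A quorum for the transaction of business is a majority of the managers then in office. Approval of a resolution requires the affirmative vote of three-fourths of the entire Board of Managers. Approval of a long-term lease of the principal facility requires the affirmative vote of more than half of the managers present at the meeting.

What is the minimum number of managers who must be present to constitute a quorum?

16

A majority of 31 is 16.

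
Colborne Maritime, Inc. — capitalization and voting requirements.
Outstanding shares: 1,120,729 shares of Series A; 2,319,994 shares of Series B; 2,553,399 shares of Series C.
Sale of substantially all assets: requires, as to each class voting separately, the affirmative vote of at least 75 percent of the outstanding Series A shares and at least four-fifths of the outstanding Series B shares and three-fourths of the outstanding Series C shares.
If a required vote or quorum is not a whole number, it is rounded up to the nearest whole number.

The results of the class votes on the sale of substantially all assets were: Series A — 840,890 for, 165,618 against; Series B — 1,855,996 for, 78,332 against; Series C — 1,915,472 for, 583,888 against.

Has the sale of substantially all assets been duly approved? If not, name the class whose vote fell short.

Approved — every class gave the required vote.

Series A: 3/4 of 1120729 = 840546.75, rounded up to 840547; 840,547 required, 840,890 in favor — approved.
Series B: 4/5 of 2319994 = 1855995.20, rounded up to 1855996; 1,855,996 required, 1,855,996 in favor — approved.
Series C: 3/4 of 2553399 = 1915049.25, rounded up to 1915050; 1,915,050 required, 1,915,472 in favor — approved.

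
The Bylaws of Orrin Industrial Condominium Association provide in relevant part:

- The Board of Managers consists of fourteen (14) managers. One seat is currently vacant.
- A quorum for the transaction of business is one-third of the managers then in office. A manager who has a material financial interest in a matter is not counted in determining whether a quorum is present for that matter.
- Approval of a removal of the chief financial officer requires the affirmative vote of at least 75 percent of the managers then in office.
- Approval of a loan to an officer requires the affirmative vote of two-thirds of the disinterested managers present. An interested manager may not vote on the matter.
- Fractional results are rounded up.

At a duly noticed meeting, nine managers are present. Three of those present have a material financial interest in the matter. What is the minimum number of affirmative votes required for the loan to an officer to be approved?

4

The loan to an officer requires two-thirds of the disinterested managers present (9 − 3 = 6).
2/3 of 6 = 4.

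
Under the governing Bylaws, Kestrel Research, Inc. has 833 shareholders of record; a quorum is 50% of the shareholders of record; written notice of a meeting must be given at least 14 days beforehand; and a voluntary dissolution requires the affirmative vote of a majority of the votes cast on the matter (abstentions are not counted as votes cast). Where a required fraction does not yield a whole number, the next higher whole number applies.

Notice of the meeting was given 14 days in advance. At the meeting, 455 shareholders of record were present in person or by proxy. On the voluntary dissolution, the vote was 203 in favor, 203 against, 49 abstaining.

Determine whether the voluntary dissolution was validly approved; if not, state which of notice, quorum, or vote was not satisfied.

Notice: 14 days given; 14 required. Satisfied.
Quorum: 50% of 833 = 416.50, rounded up to 417; 455 present. Satisfied.
Vote: requires a majority of the votes cast (455 − 49 abstaining = 406); a majority of 406 is 204, so 204 needed; 203 in favor. Not satisfied.

Invalid — vote requirement not satisfied.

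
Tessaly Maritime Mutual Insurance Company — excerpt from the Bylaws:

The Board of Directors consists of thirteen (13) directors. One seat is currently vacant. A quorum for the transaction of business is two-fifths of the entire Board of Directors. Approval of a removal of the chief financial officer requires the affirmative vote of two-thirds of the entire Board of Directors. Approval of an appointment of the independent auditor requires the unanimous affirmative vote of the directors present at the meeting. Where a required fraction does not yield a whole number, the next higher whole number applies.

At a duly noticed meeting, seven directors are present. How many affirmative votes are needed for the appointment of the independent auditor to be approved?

7

The appointment of the independent auditor requires the unanimous vote of the directors present (7).
Unanimous means all 7.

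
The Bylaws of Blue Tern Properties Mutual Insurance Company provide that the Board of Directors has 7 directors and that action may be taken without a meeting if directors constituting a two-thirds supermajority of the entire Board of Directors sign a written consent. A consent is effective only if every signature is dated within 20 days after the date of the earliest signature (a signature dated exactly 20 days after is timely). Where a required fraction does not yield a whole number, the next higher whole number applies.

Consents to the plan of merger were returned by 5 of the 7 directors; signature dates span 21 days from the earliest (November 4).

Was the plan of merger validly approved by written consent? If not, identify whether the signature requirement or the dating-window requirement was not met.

Signatures required: a two-thirds supermajority of 7 — 2/3 of 7 = 4.67, rounded up to 5, so 5 needed; 5 signed. Sufficient.
Dating window: the latest signature is 21 days after the earliest; the limit is 20 days. Outside the window.

Not effective — dating-window requirement not satisfied.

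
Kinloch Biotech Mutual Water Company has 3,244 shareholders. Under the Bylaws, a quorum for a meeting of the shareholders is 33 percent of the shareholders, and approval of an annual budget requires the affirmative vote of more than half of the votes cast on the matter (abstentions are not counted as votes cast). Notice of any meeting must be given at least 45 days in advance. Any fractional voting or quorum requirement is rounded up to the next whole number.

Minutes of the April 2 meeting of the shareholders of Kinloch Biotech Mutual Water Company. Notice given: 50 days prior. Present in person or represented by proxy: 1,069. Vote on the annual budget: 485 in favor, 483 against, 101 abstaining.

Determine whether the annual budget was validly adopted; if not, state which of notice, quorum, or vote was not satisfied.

Notice: 50 days given; 45 required. Satisfied.
Quorum: 33% of 3,244 = 1,070.52, rounded up to 1,071; 1,069 present. Not satisfied.
Vote: requires a majority of the votes cast (1,069 − 101 abstaining = 968); a majority of 968 is 485, so 485 needed; 485 in favor. Satisfied.

Invalid — quorum requirement not satisfied.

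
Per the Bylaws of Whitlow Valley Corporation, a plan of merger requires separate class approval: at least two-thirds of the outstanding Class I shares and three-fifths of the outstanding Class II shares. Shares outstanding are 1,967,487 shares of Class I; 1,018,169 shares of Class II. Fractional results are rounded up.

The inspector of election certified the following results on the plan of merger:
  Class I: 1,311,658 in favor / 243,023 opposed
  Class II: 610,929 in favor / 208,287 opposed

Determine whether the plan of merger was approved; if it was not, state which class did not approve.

Approved — every class gave the required vote.

Class I: 2/3 of 1967487 = 1311658; 1,311,658 required, 1,311,658 in favor — approved.
Class II: 3/5 of 1018169 = 610901.40, rounded up to 610902; 610,902 required, 610,929 in favor — approved.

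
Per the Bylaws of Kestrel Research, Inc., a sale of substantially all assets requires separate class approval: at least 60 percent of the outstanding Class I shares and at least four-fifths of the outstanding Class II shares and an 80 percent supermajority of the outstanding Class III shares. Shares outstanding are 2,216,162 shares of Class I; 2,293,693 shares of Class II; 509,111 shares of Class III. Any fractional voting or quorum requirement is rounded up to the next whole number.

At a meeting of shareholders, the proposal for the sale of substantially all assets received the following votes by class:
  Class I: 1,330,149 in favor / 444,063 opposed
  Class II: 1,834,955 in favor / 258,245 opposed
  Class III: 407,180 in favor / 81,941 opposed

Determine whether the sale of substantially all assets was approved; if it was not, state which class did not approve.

Not approved — the Class III shares did not give the required vote.

Class I: 3/5 of 2216162 = 1329697.20, rounded up to 1329698; 1,329,698 required, 1,330,149 in favor — approved.
Class II: 4/5 of 2293693 = 1834954.40, rounded up to 1834955; 1,834,955 required, 1,834,955 in favor — approved.
Class III: 4/5 of 509111 = 407288.80, rounded up to 407289; 407,289 required, 407,180 in favor — not approved.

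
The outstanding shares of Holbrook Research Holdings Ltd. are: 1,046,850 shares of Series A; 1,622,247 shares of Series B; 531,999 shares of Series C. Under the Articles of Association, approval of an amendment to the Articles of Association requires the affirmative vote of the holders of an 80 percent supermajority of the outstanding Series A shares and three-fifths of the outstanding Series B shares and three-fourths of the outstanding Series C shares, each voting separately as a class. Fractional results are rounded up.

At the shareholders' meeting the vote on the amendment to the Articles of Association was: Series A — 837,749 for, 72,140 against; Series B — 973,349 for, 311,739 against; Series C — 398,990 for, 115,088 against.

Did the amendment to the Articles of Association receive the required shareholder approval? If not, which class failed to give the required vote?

Not approved — the Series C shares did not give the required vote.

Series A: 4/5 of 1046850 = 837480; 837,480 required, 837,749 in favor — approved.
Series B: 3/5 of 1622247 = 973348.20, rounded up to 973349; 973,349 required, 973,349 in favor — approved.
Series C: 3/4 of 531999 = 398999.25, rounded up to 399000; 399,000 required, 398,990 in favor — not approved.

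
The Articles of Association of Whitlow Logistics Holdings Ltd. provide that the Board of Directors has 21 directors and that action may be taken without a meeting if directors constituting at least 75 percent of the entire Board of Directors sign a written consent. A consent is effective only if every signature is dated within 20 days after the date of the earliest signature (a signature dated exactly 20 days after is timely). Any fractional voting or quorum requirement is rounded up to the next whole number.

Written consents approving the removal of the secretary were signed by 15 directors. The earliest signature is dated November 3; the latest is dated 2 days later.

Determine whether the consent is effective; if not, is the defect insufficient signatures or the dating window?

Signatures required: at least 75 percent of 21 — 3/4 of 21 = 15.75, rounded up to 16, so 16 needed; 15 signed. Insufficient.
Dating window: the latest signature is 2 days after the earliest; the limit is 20 days. Within the window.

Not effective — insufficient signatures.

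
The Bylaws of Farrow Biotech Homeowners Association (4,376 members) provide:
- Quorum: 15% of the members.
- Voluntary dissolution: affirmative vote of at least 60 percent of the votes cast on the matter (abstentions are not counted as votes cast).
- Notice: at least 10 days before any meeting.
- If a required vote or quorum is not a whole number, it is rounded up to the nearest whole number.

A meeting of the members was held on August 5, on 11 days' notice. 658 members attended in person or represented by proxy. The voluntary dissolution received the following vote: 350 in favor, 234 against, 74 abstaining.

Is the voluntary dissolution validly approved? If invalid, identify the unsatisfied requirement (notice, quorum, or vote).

Notice: 11 days given; 10 required. Satisfied.
Quorum: 15% of 4,376 = 656.40, rounded up to 657; 658 present. Satisfied.
Vote: requires three-fifths of the votes cast (658 − 74 abstaining = 584); 3/5 of 584 = 350.40, rounded up to 351, so 351 needed; 350 in favor. Not satisfied.

Invalid — vote requirement not satisfied.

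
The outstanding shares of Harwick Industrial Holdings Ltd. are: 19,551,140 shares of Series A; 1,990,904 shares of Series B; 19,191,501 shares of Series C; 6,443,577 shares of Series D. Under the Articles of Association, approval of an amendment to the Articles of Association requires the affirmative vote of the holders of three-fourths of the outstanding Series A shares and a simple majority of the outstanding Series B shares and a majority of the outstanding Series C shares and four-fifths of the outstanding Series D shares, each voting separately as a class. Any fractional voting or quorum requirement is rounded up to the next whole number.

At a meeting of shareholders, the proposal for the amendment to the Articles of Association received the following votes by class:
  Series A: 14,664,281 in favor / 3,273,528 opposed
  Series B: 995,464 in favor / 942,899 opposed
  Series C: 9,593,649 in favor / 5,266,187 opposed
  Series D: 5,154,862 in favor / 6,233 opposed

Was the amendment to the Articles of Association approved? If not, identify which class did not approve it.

Not approved — the Series C shares did not give the required vote.

Series A: 3/4 of 19551140 = 14663355; 14,663,355 required, 14,664,281 in favor — approved.
Series B: a majority of 1990904 is 995453; 995,453 required, 995,464 in favor — approved.
Series C: a majority of 19191501 is 9595751; 9,595,751 required, 9,593,649 in favor — not approved.
Series D: 4/5 of 6443577 = 5154861.60, rounded up to 5154862; 5,154,862 required, 5,154,862 in favor — approved.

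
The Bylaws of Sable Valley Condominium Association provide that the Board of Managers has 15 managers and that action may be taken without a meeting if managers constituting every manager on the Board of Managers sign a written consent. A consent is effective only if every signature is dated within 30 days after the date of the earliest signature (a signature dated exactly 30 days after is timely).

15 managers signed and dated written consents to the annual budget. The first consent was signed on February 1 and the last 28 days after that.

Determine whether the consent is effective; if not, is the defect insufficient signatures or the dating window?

Effective — both the signature and dating-window requirements are satisfied.

Signatures required: the unanimous vote of 15 — unanimous means all 15, so 15 needed; 15 signed. Sufficient.
Dating window: the latest signature is 28 days after the earliest; the limit is 30 days. Within the window.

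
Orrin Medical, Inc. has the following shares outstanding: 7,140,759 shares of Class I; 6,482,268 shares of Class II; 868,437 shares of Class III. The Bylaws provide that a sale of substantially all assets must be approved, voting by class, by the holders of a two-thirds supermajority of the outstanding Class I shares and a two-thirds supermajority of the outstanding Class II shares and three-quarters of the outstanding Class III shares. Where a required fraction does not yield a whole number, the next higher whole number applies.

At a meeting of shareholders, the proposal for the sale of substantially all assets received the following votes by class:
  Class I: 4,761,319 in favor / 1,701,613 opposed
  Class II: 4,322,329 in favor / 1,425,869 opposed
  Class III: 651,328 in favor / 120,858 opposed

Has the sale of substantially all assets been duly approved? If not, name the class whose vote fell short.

Class I: 2/3 of 7140759 = 4760506; 4,760,506 required, 4,761,319 in favor — approved.
Class II: 2/3 of 6482268 = 4321512; 4,321,512 required, 4,322,329 in favor — approved.
Class III: 3/4 of 868437 = 651327.75, rounded up to 651328; 651,328 required, 651,328 in favor — approved.

Approved — every class gave the required vote.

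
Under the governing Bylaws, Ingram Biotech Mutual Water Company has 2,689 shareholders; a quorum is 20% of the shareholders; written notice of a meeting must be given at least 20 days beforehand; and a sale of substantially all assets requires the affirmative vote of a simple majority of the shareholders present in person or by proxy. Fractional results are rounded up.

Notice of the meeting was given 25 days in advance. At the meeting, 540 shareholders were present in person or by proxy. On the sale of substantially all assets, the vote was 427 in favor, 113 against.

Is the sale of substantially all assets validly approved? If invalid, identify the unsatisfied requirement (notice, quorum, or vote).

Notice: 25 days given; 20 required. Satisfied.
Quorum: 20% of 2,689 = 537.80, rounded up to 538; 540 present. Satisfied.
Vote: requires a majority of those present (540); a majority of 540 is 271, so 271 needed; 427 in favor. Satisfied.

Valid — all requirements satisfied.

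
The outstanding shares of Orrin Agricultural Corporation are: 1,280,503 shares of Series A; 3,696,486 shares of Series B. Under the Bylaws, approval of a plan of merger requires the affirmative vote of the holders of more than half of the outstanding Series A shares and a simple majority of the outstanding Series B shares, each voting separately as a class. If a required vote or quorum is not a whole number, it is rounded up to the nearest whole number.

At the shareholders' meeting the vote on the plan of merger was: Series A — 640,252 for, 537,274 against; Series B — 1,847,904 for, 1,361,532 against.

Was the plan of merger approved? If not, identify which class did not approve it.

Not approved — the Series B shares did not give the required vote.

Series A: a majority of 1280503 is 640252; 640,252 required, 640,252 in favor — approved.
Series B: a majority of 3696486 is 1848244; 1,848,244 required, 1,847,904 in favor — not approved.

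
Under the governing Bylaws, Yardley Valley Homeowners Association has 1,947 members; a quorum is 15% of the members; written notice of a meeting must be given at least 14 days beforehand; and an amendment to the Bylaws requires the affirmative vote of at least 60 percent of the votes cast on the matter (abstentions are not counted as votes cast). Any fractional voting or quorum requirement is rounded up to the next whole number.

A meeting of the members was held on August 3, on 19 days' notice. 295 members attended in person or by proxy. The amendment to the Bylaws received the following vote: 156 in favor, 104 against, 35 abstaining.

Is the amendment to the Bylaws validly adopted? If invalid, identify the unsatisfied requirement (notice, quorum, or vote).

Valid — all requirements satisfied.

Notice: 19 days given; 14 required. Satisfied.
Quorum: 15% of 1,947 = 292.05, rounded up to 293; 295 present. Satisfied.
Vote: requires three-fifths of the votes cast (295 − 35 abstaining = 260); 3/5 of 260 = 156, so 156 needed; 156 in favor. Satisfied.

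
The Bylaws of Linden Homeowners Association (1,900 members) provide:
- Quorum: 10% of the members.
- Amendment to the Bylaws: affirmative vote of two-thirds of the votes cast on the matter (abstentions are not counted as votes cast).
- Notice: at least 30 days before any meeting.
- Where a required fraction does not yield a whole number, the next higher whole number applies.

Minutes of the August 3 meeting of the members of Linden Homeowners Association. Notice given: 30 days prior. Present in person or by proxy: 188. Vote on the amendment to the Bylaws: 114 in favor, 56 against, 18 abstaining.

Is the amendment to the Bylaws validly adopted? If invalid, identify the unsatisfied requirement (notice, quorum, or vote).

Invalid — quorum requirement not satisfied.

Notice: 30 days given; 30 required. Satisfied.
Quorum: 10% of 1,900 = 190; 188 present. Not satisfied.
Vote: requires two-thirds of the votes cast (188 − 18 abstaining = 170); 2/3 of 170 = 113.33, rounded up to 114, so 114 needed; 114 in favor. Satisfied.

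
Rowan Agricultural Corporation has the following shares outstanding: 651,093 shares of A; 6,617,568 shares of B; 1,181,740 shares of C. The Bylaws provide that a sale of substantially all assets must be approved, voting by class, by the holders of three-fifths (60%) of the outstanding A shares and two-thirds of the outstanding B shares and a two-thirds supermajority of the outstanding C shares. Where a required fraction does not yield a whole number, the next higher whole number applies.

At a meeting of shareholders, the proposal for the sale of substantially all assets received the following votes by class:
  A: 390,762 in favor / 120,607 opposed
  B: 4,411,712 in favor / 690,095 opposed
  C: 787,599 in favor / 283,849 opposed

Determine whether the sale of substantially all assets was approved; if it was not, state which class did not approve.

A: 3/5 of 651093 = 390655.80, rounded up to 390656; 390,656 required, 390,762 in favor — approved.
B: 2/3 of 6617568 = 4411712; 4,411,712 required, 4,411,712 in favor — approved.
C: 2/3 of 1181740 = 787826.67, rounded up to 787827; 787,827 required, 787,599 in favor — not approved.

Not approved — the C shares did not give the required vote.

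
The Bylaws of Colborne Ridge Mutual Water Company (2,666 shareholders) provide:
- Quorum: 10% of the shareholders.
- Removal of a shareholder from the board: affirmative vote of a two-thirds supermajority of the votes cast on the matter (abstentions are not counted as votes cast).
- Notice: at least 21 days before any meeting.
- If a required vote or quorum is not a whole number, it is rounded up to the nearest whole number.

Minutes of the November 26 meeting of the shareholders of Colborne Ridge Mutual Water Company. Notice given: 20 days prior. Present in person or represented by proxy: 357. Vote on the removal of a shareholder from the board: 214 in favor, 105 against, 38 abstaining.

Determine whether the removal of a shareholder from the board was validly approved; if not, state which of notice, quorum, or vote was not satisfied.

Invalid — notice requirement not satisfied.

Notice: 20 days given; 21 required. Not satisfied.
Quorum: 10% of 2,666 = 266.60, rounded up to 267; 357 present. Satisfied.
Vote: requires two-thirds of the votes cast (357 − 38 abstaining = 319); 2/3 of 319 = 212.67, rounded up to 213, so 213 needed; 214 in favor. Satisfied.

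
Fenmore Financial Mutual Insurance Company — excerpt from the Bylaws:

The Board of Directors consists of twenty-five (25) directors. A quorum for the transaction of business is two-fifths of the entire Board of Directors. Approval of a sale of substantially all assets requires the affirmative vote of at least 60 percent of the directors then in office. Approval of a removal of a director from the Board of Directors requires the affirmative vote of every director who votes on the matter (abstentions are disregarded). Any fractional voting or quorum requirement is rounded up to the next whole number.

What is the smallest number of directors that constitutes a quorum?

10

2/5 of 25 = 10.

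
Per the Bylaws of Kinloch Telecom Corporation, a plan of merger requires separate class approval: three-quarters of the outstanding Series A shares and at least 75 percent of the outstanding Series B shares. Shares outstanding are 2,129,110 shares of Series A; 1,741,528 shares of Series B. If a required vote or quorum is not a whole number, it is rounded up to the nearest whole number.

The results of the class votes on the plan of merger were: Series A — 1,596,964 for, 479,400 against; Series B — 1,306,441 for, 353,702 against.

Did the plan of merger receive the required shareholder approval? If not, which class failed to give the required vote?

Series A: 3/4 of 2129110 = 1596832.50, rounded up to 1596833; 1,596,833 required, 1,596,964 in favor — approved.
Series B: 3/4 of 1741528 = 1306146; 1,306,146 required, 1,306,441 in favor — approved.

Approved — every class gave the required vote.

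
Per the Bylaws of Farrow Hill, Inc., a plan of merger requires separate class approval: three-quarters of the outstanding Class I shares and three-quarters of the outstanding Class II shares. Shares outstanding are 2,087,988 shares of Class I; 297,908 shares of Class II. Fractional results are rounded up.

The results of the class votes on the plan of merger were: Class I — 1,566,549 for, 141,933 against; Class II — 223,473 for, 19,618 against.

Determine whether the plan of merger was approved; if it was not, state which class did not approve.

Approved — every class gave the required vote.

Class I: 3/4 of 2087988 = 1565991; 1,565,991 required, 1,566,549 in favor — approved.
Class II: 3/4 of 297908 = 223431; 223,431 required, 223,473 in favor — approved.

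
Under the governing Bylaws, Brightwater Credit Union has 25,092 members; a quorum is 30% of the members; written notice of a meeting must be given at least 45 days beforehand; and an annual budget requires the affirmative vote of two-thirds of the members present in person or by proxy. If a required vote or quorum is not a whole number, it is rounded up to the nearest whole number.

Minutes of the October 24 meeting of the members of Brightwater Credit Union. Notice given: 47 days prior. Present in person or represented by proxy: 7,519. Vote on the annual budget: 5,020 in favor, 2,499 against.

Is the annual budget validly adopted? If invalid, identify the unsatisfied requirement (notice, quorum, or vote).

Invalid — quorum requirement not satisfied.

Notice: 47 days given; 45 required. Satisfied.
Quorum: 30% of 25,092 = 7,527.60, rounded up to 7,528; 7,519 present. Not satisfied.
Vote: requires two-thirds of those present (7,519); 2/3 of 7519 = 5012.67, rounded up to 5013, so 5,013 needed; 5,020 in favor. Satisfied.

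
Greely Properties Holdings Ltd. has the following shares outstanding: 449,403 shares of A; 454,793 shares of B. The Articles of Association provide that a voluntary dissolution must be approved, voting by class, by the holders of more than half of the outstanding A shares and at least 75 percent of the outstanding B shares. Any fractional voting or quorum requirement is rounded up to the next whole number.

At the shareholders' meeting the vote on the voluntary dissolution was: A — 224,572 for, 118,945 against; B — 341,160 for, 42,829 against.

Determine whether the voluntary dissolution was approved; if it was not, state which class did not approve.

A: a majority of 449403 is 224702; 224,702 required, 224,572 in favor — not approved.
B: 3/4 of 454793 = 341094.75, rounded up to 341095; 341,095 required, 341,160 in favor — approved.

Not approved — the A shares did not give the required vote.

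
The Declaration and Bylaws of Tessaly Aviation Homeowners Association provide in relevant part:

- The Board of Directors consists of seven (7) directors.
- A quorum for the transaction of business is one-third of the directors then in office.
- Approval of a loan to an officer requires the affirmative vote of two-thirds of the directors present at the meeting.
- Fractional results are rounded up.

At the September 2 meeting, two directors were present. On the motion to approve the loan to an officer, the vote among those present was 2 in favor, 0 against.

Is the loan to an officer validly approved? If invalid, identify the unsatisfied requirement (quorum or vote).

Invalid — quorum requirement not satisfied.

Quorum: 2 present; quorum is 3. Not satisfied.
Vote: the loan to an officer requires two-thirds of the directors present (2). 2/3 of 2 = 1.33, rounded up to 2, so 2 affirmative votes are needed; 2 voted in favor. Satisfied. (Moot — without a quorum no business can be validly transacted.)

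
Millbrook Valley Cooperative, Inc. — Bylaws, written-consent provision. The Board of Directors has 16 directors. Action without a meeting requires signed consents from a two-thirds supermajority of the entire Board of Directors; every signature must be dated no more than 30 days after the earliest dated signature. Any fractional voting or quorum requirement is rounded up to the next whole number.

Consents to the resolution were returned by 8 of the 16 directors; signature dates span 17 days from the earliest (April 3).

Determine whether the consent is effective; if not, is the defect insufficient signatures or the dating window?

Not effective — insufficient signatures.

Signatures required: a two-thirds supermajority of 16 — 2/3 of 16 = 10.67, rounded up to 11, so 11 needed; 8 signed. Insufficient.
Dating window: the latest signature is 17 days after the earliest; the limit is 30 days. Within the window.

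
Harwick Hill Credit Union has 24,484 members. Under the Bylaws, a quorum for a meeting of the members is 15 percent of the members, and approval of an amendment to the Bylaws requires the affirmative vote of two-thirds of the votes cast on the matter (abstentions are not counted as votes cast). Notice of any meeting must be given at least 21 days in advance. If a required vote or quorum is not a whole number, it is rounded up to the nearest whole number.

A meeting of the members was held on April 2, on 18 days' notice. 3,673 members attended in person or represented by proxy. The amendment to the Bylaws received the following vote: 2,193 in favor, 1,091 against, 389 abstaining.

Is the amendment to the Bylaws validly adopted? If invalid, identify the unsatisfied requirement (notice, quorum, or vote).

Invalid — notice requirement not satisfied.

Notice: 18 days given; 21 required. Not satisfied.
Quorum: 15% of 24,484 = 3,672.60, rounded up to 3,673; 3,673 present. Satisfied.
Vote: requires two-thirds of the votes cast (3,673 − 389 abstaining = 3,284); 2/3 of 3284 = 2189.33, rounded up to 2190, so 2,190 needed; 2,193 in favor. Satisfied.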